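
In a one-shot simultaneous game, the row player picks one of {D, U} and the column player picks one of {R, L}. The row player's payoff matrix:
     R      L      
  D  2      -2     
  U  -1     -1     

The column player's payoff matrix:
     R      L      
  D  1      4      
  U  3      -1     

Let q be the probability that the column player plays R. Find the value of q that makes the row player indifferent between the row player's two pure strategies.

q = 1/4

The column player's mix must leave the row player indifferent between D and U.
  the row player's payoff from D: q·2 + (1−q)·(-2) = 4q - 2
  the row player's payoff from U: q·(-1) + (1−q)·(-1) = -1
  4q - 2 = -1  ⇒  4q = 1  ⇒  q = 1/4.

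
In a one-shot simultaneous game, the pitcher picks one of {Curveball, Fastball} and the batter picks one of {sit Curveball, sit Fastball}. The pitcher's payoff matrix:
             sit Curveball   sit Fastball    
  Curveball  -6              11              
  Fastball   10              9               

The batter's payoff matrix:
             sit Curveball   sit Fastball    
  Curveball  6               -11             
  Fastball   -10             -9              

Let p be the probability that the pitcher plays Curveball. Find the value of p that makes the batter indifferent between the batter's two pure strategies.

p = 1/18

The pitcher's mix must leave the batter indifferent between sit Curveball and sit Fastball.
  the batter's payoff from sit Curveball: p·6 + (1−p)·(-10) = 16p - 10
  the batter's payoff from sit Fastball: p·(-11) + (1−p)·(-9) = -2p - 9
  16p - 10 = -2p - 9  ⇒  18p = 1  ⇒  p = 1/18.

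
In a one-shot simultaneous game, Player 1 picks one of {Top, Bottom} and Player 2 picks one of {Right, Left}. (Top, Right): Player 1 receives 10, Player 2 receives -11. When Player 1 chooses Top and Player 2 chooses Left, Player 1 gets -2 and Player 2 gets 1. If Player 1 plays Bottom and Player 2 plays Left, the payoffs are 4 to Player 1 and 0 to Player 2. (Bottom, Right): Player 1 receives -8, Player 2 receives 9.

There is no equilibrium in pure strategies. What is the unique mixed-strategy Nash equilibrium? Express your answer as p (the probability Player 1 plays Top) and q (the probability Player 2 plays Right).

For Player 2 to be willing to mix, Player 2 must be indifferent between Right and Left, which pins down Player 1's mix.
  Player 2's expected payoff from Right: p·(-11) + (1−p)·9 = -20p + 9
  Player 2's expected payoff from Left: p·1 + (1−p)·0 = p
  -20p + 9 = p  ⇒  -21p = -9  ⇒  p = 3/7.
Set Player 1's expected payoff from Top equal to that from Bottom:
  Player 1's payoff from Top: q·10 + (1−q)·(-2) = 12q - 2
  Player 1's payoff from Bottom: q·(-8) + (1−q)·4 = -12q + 4
  12q - 2 = -12q + 4  ⇒  24q = 6  ⇒  q = 1/4.

p = 3/7, q = 1/4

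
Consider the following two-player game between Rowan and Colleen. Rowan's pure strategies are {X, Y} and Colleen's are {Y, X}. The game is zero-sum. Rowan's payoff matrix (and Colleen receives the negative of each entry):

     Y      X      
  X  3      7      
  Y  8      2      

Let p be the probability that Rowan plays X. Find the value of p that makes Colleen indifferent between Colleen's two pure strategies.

p = 3/5

Rowan's mix must leave Colleen indifferent between Y and X.
  Colleen's expected payoff from Y: p·(-3) + (1−p)·(-8) = 5p - 8
  Colleen's expected payoff from X: p·(-7) + (1−p)·(-2) = -5p - 2
  5p - 8 = -5p - 2  ⇒  10p = 6  ⇒  p = 3/5.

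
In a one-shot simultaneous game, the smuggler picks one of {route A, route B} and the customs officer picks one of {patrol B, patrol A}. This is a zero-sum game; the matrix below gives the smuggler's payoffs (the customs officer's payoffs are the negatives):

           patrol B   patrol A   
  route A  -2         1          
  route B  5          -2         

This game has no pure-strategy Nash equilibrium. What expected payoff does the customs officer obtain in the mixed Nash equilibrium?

-1/10

For the customs officer to be willing to mix, the customs officer must be indifferent between patrol B and patrol A, which pins down the smuggler's mix.
  the customs officer's payoff from patrol B: p·2 + (1−p)·(-5) = 7p - 5
  the customs officer's payoff from patrol A: p·(-1) + (1−p)·2 = -3p + 2
  7p - 5 = -3p + 2  ⇒  10p = 7  ⇒  p = 7/10.
At equilibrium the customs officer is indifferent across columns, so the customs officer's payoff equals the payoff from patrol B: (7/10)·2 + (3/10)·(-5) = -1/10.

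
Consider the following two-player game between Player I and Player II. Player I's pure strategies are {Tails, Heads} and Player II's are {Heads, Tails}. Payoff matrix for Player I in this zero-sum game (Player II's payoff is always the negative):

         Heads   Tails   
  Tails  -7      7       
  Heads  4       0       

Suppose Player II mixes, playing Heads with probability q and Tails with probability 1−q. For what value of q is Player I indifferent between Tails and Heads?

Player II's mix must leave Player I indifferent between Tails and Heads.
  Player I's payoff from Tails: q·(-7) + (1−q)·7 = -14q + 7
  Player I's payoff from Heads: q·4 + (1−q)·0 = 4q
  -14q + 7 = 4q  ⇒  -18q = -7  ⇒  q = 7/18.

q = 7/18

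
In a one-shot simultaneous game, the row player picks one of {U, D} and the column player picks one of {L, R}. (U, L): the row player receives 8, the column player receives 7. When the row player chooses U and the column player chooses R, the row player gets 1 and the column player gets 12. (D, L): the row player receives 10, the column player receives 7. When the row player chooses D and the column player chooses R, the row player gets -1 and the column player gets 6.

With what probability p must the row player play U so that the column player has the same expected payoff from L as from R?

p = 1/6

Set the column player's expected payoff from L equal to that from R:
  the column player's expected payoff from L: p·7 + (1−p)·7 = 7
  the column player's expected payoff from R: p·12 + (1−p)·6 = 6p + 6
  7 = 6p + 6  ⇒  -6p = -1  ⇒  p = 1/6.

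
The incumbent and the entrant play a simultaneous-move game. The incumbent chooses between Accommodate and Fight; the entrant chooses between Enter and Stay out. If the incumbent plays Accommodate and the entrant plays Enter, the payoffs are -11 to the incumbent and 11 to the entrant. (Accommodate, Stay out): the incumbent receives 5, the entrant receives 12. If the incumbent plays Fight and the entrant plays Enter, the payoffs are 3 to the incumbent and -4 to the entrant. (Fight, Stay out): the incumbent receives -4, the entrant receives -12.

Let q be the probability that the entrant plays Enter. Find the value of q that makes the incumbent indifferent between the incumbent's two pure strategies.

q = 9/23

For the incumbent to be willing to mix, the incumbent must be indifferent between Accommodate and Fight, which pins down the entrant's mix.
  the incumbent's payoff from Accommodate: q·(-11) + (1−q)·5 = -16q + 5
  the incumbent's payoff from Fight: q·3 + (1−q)·(-4) = 7q - 4
  -16q + 5 = 7q - 4  ⇒  -23q = -9  ⇒  q = 9/23.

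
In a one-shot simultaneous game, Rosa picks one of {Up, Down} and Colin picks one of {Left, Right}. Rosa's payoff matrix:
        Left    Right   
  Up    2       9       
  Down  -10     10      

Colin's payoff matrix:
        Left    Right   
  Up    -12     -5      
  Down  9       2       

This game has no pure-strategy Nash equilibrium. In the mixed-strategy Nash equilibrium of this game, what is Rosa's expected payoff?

110/13

In a mixed equilibrium Rosa is indifferent between Up and Down; this condition fixes q.
  Rosa's payoff from Up: q·2 + (1−q)·9 = -7q + 9
  Rosa's payoff from Down: q·(-10) + (1−q)·10 = -20q + 10
  -7q + 9 = -20q + 10  ⇒  13q = 1  ⇒  q = 1/13.
At equilibrium Rosa is indifferent across rows, so Rosa's payoff equals the payoff from Up: (1/13)·2 + (12/13)·9 = 110/13.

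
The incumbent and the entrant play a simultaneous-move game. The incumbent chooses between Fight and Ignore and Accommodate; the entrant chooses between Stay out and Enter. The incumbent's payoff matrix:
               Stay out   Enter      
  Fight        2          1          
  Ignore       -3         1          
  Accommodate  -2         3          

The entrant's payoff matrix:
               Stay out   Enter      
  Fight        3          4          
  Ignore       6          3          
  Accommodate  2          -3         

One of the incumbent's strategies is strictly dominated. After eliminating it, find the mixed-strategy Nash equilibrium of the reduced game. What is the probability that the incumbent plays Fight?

p = 5/6

The incumbent's strategy Ignore is strictly dominated by Accommodate: -2 > -3 and 3 > 1. Eliminate Ignore.
The entrant's indifference between Stay out and Enter determines the incumbent's mixing probability p:
  the entrant's payoff to Stay out: p·3 + (1−p)·2 = p + 2
  the entrant's payoff to Enter: p·4 + (1−p)·(-3) = 7p - 3
  p + 2 = 7p - 3  ⇒  -6p = -5  ⇒  p = 5/6.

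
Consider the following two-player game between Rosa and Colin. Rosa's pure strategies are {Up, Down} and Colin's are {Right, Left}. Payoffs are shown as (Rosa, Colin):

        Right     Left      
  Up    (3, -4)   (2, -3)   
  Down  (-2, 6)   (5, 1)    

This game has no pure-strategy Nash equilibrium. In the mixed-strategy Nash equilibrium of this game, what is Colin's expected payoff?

Set Colin's expected payoff from Right equal to that from Left:
  Colin's expected payoff from Right: p·(-4) + (1−p)·6 = -10p + 6
  Colin's expected payoff from Left: p·(-3) + (1−p)·1 = -4p + 1
  -10p + 6 = -4p + 1  ⇒  -6p = -5  ⇒  p = 5/6.
At equilibrium Colin is indifferent across columns, so Colin's payoff equals the payoff from Right: (5/6)·(-4) + (1/6)·6 = -7/3.

-7/3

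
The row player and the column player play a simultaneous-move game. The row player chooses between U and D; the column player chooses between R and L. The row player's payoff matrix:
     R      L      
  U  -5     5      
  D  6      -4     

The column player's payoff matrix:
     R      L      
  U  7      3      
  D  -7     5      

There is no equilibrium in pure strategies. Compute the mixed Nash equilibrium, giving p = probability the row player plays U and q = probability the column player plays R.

The row player's mix must leave the column player indifferent between R and L.
  the column player's expected payoff from R: p·7 + (1−p)·(-7) = 14p - 7
  the column player's expected payoff from L: p·3 + (1−p)·5 = -2p + 5
  14p - 7 = -2p + 5  ⇒  16p = 12  ⇒  p = 3/4.
In a mixed equilibrium the row player is indifferent between U and D; this condition fixes q.
  the row player's payoff to U: q·(-5) + (1−q)·5 = -10q + 5
  the row player's payoff to D: q·6 + (1−q)·(-4) = 10q - 4
  -10q + 5 = 10q - 4  ⇒  -20q = -9  ⇒  q = 9/20.

p = 3/4, q = 9/20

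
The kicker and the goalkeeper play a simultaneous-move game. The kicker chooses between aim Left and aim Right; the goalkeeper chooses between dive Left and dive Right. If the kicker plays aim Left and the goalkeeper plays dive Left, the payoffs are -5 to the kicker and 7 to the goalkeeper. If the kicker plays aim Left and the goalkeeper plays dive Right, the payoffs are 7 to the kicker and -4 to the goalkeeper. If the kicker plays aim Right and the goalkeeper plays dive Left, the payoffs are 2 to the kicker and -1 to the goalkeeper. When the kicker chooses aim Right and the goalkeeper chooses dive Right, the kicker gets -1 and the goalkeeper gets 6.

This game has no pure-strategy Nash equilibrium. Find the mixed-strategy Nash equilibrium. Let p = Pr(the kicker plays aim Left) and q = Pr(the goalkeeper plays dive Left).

The kicker's mix must leave the goalkeeper indifferent between dive Left and dive Right.
  the goalkeeper's payoff from dive Left: p·7 + (1−p)·(-1) = 8p - 1
  the goalkeeper's payoff from dive Right: p·(-4) + (1−p)·6 = -10p + 6
  8p - 1 = -10p + 6  ⇒  18p = 7  ⇒  p = 7/18.
Set the kicker's expected payoff from aim Left equal to that from aim Right:
  the kicker's payoff from aim Left: q·(-5) + (1−q)·7 = -12q + 7
  the kicker's payoff from aim Right: q·2 + (1−q)·(-1) = 3q - 1
  -12q + 7 = 3q - 1  ⇒  -15q = -8  ⇒  q = 8/15.

p = 7/18, q = 8/15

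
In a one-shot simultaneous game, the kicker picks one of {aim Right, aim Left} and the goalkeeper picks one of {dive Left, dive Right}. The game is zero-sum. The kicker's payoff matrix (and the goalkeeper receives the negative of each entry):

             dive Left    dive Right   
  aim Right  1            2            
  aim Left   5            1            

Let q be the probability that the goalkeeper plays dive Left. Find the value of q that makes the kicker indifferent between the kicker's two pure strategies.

The kicker's indifference between aim Right and aim Left determines the goalkeeper's mixing probability q:
  the kicker's expected payoff from aim Right: q·1 + (1−q)·2 = -q + 2
  the kicker's expected payoff from aim Left: q·5 + (1−q)·1 = 4q + 1
  -q + 2 = 4q + 1  ⇒  -5q = -1  ⇒  q = 1/5.

q = 1/5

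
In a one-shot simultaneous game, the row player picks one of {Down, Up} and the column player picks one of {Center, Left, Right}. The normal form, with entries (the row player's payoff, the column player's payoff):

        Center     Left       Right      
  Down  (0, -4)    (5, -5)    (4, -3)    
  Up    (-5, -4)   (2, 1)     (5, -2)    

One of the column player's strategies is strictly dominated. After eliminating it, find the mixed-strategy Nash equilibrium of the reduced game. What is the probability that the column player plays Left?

q = 1/4

The column player's strategy Center is strictly dominated by Right: -3 > -4 and -2 > -4. Eliminate Center.
Set the row player's expected payoff from Down equal to that from Up:
  the row player's payoff from Down: q·5 + (1−q)·4 = q + 4
  the row player's payoff from Up: q·2 + (1−q)·5 = -3q + 5
  q + 4 = -3q + 5  ⇒  4q = 1  ⇒  q = 1/4.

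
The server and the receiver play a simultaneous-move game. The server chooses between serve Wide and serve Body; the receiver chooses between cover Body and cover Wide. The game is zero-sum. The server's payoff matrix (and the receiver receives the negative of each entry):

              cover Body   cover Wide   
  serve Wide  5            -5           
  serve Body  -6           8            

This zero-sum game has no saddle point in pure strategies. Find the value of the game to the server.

v = 5/12

The server's indifference between serve Wide and serve Body determines the receiver's mixing probability q:
  the server's expected payoff from serve Wide: q·5 + (1−q)·(-5) = 10q - 5
  the server's expected payoff from serve Body: q·(-6) + (1−q)·8 = -14q + 8
  10q - 5 = -14q + 8  ⇒  24q = 13  ⇒  q = 13/24.
The value is the server's expected payoff against this mix (using serve Wide): (13/24)·5 + (11/24)·(-5) = 5/12.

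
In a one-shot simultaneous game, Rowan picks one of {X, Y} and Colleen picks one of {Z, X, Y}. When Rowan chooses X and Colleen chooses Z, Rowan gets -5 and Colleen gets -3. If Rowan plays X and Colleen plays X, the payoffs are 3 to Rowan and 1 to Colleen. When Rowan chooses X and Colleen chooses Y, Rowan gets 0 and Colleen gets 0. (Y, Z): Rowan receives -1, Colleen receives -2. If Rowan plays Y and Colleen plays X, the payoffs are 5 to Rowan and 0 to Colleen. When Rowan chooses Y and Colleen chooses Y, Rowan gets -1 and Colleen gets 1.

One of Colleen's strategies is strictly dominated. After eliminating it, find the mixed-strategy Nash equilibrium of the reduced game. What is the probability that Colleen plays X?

q = 1/3

Colleen's strategy Z is strictly dominated by Y: 0 > -3 and 1 > -2. Eliminate Z.
For Rowan to be willing to mix, Rowan must be indifferent between X and Y, which pins down Colleen's mix.
  Rowan's payoff from X: q·3 + (1−q)·0 = 3q
  Rowan's payoff from Y: q·5 + (1−q)·(-1) = 6q - 1
  3q = 6q - 1  ⇒  -3q = -1  ⇒  q = 1/3.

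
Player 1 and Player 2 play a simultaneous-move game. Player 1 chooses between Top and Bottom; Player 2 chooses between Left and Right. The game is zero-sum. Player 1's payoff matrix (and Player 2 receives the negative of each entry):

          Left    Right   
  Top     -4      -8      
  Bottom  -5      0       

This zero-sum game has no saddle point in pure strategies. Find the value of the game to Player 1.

v = -40/9

For Player 1 to be willing to mix, Player 1 must be indifferent between Top and Bottom, which pins down Player 2's mix.
  Player 1's payoff from Top: q·(-4) + (1−q)·(-8) = 4q - 8
  Player 1's payoff from Bottom: q·(-5) + (1−q)·0 = -5q
  4q - 8 = -5q  ⇒  9q = 8  ⇒  q = 8/9.
The value is Player 1's expected payoff against this mix (using Top): (8/9)·(-4) + (1/9)·(-8) = -40/9.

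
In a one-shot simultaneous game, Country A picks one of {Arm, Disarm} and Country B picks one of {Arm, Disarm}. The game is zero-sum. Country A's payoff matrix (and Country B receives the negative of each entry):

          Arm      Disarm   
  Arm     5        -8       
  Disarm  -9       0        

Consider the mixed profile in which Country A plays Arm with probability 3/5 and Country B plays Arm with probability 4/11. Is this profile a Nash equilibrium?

No

Given Country A's mix p = 3/5, Country B's payoff from Arm is 3/5 but from Disarm is 24/5. Country B strictly prefers Disarm, so Country B would not mix.
So the proposed profile is not a Nash equilibrium.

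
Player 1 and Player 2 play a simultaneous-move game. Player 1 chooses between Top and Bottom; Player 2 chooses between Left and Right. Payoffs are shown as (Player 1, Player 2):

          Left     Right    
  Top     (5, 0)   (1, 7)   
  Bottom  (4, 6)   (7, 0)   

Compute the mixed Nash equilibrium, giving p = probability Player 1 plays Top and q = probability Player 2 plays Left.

p = 6/13, q = 6/7

Player 2's indifference between Left and Right determines Player 1's mixing probability p:
  Player 2's payoff to Left: p·0 + (1−p)·6 = -6p + 6
  Player 2's payoff to Right: p·7 + (1−p)·0 = 7p
  -6p + 6 = 7p  ⇒  -13p = -6  ⇒  p = 6/13.
Set Player 1's expected payoff from Top equal to that from Bottom:
  Player 1's payoff to Top: q·5 + (1−q)·1 = 4q + 1
  Player 1's payoff to Bottom: q·4 + (1−q)·7 = -3q + 7
  4q + 1 = -3q + 7  ⇒  7q = 6  ⇒  q = 6/7.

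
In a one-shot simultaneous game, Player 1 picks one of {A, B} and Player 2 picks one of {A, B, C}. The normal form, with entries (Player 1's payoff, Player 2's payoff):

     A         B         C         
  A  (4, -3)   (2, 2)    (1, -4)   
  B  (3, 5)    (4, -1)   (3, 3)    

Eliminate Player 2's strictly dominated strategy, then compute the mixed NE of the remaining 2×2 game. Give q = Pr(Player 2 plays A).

Player 2's strategy C is strictly dominated by A: -3 > -4 and 5 > 3. Eliminate C.
Set Player 1's expected payoff from A equal to that from B:
  Player 1's payoff from A: q·4 + (1−q)·2 = 2q + 2
  Player 1's payoff from B: q·3 + (1−q)·4 = -q + 4
  2q + 2 = -q + 4  ⇒  3q = 2  ⇒  q = 2/3.

q = 2/3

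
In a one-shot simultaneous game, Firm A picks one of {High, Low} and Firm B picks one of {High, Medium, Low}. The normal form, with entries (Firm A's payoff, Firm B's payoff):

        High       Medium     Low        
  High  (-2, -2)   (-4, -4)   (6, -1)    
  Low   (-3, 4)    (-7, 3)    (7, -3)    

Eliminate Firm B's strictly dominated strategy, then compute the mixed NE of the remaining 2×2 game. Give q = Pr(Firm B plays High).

Firm B's strategy Medium is strictly dominated by High: -2 > -4 and 4 > 3. Eliminate Medium.
For Firm A to be willing to mix, Firm A must be indifferent between High and Low, which pins down Firm B's mix.
  Firm A's expected payoff from High: q·(-2) + (1−q)·6 = -8q + 6
  Firm A's expected payoff from Low: q·(-3) + (1−q)·7 = -10q + 7
  -8q + 6 = -10q + 7  ⇒  2q = 1  ⇒  q = 1/2.

q = 1/2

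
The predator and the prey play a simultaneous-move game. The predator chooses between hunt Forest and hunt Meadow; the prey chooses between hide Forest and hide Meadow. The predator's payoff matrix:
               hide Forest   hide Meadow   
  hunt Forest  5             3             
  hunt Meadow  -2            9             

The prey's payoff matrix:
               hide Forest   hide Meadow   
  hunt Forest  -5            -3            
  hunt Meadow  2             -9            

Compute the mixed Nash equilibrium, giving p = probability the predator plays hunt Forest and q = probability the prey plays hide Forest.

Set the prey's expected payoff from hide Forest equal to that from hide Meadow:
  the prey's payoff to hide Forest: p·(-5) + (1−p)·2 = -7p + 2
  the prey's payoff to hide Meadow: p·(-3) + (1−p)·(-9) = 6p - 9
  -7p + 2 = 6p - 9  ⇒  -13p = -11  ⇒  p = 11/13.
In a mixed equilibrium the predator is indifferent between hunt Forest and hunt Meadow; this condition fixes q.
  the predator's payoff to hunt Forest: q·5 + (1−q)·3 = 2q + 3
  the predator's payoff to hunt Meadow: q·(-2) + (1−q)·9 = -11q + 9
  2q + 3 = -11q + 9  ⇒  13q = 6  ⇒  q = 6/13.

p = 11/13, q = 6/13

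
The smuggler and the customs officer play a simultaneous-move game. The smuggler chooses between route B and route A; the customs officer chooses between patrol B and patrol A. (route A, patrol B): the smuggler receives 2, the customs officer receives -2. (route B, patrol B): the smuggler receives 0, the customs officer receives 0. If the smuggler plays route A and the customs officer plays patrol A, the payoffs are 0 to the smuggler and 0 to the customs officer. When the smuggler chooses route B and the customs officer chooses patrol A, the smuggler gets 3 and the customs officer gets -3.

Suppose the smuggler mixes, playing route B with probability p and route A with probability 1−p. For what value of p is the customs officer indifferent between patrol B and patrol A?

p = 2/5

The customs officer's indifference between patrol B and patrol A determines the smuggler's mixing probability p:
  the customs officer's expected payoff from patrol B: p·0 + (1−p)·(-2) = 2p - 2
  the customs officer's expected payoff from patrol A: p·(-3) + (1−p)·0 = -3p
  2p - 2 = -3p  ⇒  5p = 2  ⇒  p = 2/5.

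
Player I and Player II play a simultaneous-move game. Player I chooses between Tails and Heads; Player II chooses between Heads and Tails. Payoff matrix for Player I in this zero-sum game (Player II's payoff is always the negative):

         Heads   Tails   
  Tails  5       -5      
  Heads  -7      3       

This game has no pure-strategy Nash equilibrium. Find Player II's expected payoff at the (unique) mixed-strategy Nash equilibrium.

1

In a mixed equilibrium Player II is indifferent between Heads and Tails; this condition fixes p.
  Player II's payoff to Heads: p·(-5) + (1−p)·7 = -12p + 7
  Player II's payoff to Tails: p·5 + (1−p)·(-3) = 8p - 3
  -12p + 7 = 8p - 3  ⇒  -20p = -10  ⇒  p = 1/2.
At equilibrium Player II is indifferent across columns, so Player II's payoff equals the payoff from Heads: (1/2)·(-5) + (1/2)·7 = 1.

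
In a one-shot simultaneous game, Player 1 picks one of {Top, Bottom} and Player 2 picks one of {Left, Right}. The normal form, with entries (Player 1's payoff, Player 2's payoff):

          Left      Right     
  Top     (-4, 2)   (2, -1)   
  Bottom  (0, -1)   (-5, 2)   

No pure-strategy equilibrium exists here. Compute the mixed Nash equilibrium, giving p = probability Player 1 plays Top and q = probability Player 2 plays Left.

p = 1/2, q = 7/11

For Player 2 to be willing to mix, Player 2 must be indifferent between Left and Right, which pins down Player 1's mix.
  Player 2's payoff to Left: p·2 + (1−p)·(-1) = 3p - 1
  Player 2's payoff to Right: p·(-1) + (1−p)·2 = -3p + 2
  3p - 1 = -3p + 2  ⇒  6p = 3  ⇒  p = 1/2.
In a mixed equilibrium Player 1 is indifferent between Top and Bottom; this condition fixes q.
  Player 1's expected payoff from Top: q·(-4) + (1−q)·2 = -6q + 2
  Player 1's expected payoff from Bottom: q·0 + (1−q)·(-5) = 5q - 5
  -6q + 2 = 5q - 5  ⇒  -11q = -7  ⇒  q = 7/11.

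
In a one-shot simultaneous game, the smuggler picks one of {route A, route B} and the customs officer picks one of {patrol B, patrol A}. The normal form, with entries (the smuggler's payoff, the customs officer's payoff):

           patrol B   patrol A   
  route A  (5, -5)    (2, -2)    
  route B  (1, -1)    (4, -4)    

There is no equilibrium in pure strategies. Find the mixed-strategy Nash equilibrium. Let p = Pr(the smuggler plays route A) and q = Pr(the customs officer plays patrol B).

For the customs officer to be willing to mix, the customs officer must be indifferent between patrol B and patrol A, which pins down the smuggler's mix.
  the customs officer's expected payoff from patrol B: p·(-5) + (1−p)·(-1) = -4p - 1
  the customs officer's expected payoff from patrol A: p·(-2) + (1−p)·(-4) = 2p - 4
  -4p - 1 = 2p - 4  ⇒  -6p = -3  ⇒  p = 1/2.
Set the smuggler's expected payoff from route A equal to that from route B:
  the smuggler's payoff to route A: q·5 + (1−q)·2 = 3q + 2
  the smuggler's payoff to route B: q·1 + (1−q)·4 = -3q + 4
  3q + 2 = -3q + 4  ⇒  6q = 2  ⇒  q = 1/3.

p = 1/2, q = 1/3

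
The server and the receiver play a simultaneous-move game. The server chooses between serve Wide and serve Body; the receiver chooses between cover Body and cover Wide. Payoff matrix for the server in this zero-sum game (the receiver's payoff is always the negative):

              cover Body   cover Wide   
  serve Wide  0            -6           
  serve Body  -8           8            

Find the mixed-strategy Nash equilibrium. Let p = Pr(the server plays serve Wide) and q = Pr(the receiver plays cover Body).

The receiver's indifference between cover Body and cover Wide determines the server's mixing probability p:
  the receiver's expected payoff from cover Body: p·0 + (1−p)·8 = -8p + 8
  the receiver's expected payoff from cover Wide: p·6 + (1−p)·(-8) = 14p - 8
  -8p + 8 = 14p - 8  ⇒  -22p = -16  ⇒  p = 8/11.
Set the server's expected payoff from serve Wide equal to that from serve Body:
  the server's expected payoff from serve Wide: q·0 + (1−q)·(-6) = 6q - 6
  the server's expected payoff from serve Body: q·(-8) + (1−q)·8 = -16q + 8
  6q - 6 = -16q + 8  ⇒  22q = 14  ⇒  q = 7/11.

p = 8/11, q = 7/11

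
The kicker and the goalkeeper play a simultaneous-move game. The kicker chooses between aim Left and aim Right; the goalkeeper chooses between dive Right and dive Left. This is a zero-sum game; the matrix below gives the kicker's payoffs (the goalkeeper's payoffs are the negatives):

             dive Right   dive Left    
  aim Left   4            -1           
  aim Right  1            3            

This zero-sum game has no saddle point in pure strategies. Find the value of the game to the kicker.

v = 13/7

The kicker's indifference between aim Left and aim Right determines the goalkeeper's mixing probability q:
  the kicker's payoff to aim Left: q·4 + (1−q)·(-1) = 5q - 1
  the kicker's payoff to aim Right: q·1 + (1−q)·3 = -2q + 3
  5q - 1 = -2q + 3  ⇒  7q = 4  ⇒  q = 4/7.
The value is the kicker's expected payoff against this mix (using aim Left): (4/7)·4 + (3/7)·(-1) = 13/7.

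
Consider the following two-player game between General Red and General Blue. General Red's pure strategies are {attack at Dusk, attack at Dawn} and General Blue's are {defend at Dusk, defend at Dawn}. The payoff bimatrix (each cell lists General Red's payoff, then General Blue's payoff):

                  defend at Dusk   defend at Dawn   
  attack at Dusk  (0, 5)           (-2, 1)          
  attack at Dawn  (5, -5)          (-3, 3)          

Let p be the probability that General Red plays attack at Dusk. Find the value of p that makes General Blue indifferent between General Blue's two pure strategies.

General Red's mix must leave General Blue indifferent between defend at Dusk and defend at Dawn.
  General Blue's payoff to defend at Dusk: p·5 + (1−p)·(-5) = 10p - 5
  General Blue's payoff to defend at Dawn: p·1 + (1−p)·3 = -2p + 3
  10p - 5 = -2p + 3  ⇒  12p = 8  ⇒  p = 2/3.

p = 2/3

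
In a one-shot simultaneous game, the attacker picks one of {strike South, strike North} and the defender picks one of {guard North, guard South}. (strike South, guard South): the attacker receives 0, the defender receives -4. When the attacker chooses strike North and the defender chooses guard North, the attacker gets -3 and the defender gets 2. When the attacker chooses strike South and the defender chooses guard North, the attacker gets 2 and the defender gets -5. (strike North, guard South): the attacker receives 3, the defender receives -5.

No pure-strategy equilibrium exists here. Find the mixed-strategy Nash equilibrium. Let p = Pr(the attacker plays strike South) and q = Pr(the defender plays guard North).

Set the defender's expected payoff from guard North equal to that from guard South:
  the defender's expected payoff from guard North: p·(-5) + (1−p)·2 = -7p + 2
  the defender's expected payoff from guard South: p·(-4) + (1−p)·(-5) = p - 5
  -7p + 2 = p - 5  ⇒  -8p = -7  ⇒  p = 7/8.
The defender's mix must leave the attacker indifferent between strike South and strike North.
  the attacker's expected payoff from strike South: q·2 + (1−q)·0 = 2q
  the attacker's expected payoff from strike North: q·(-3) + (1−q)·3 = -6q + 3
  2q = -6q + 3  ⇒  8q = 3  ⇒  q = 3/8.

p = 7/8, q = 3/8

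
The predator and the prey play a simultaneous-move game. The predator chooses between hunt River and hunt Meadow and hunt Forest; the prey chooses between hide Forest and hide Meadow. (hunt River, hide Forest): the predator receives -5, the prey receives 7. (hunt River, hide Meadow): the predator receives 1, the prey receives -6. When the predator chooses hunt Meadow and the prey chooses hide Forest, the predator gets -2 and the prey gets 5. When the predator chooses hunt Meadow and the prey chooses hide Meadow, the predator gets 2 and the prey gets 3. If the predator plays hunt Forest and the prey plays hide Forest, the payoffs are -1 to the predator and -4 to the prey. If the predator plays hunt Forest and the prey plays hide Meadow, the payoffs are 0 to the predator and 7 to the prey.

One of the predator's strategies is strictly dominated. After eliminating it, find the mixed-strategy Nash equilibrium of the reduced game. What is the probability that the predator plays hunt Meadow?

The predator's strategy hunt River is strictly dominated by hunt Meadow: -2 > -5 and 2 > 1. Eliminate hunt River.
The predator's mix must leave the prey indifferent between hide Forest and hide Meadow.
  the prey's payoff from hide Forest: p·5 + (1−p)·(-4) = 9p - 4
  the prey's payoff from hide Meadow: p·3 + (1−p)·7 = -4p + 7
  9p - 4 = -4p + 7  ⇒  13p = 11  ⇒  p = 11/13.

p = 11/13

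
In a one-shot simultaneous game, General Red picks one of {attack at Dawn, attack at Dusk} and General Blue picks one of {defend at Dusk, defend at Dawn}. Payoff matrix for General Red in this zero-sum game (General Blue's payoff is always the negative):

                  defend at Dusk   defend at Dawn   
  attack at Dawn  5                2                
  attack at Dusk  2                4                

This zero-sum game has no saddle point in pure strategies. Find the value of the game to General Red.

v = 16/5

Set General Red's expected payoff from attack at Dawn equal to that from attack at Dusk:
  General Red's expected payoff from attack at Dawn: q·5 + (1−q)·2 = 3q + 2
  General Red's expected payoff from attack at Dusk: q·2 + (1−q)·4 = -2q + 4
  3q + 2 = -2q + 4  ⇒  5q = 2  ⇒  q = 2/5.
The value is General Red's expected payoff against this mix (using attack at Dawn): (2/5)·5 + (3/5)·2 = 16/5.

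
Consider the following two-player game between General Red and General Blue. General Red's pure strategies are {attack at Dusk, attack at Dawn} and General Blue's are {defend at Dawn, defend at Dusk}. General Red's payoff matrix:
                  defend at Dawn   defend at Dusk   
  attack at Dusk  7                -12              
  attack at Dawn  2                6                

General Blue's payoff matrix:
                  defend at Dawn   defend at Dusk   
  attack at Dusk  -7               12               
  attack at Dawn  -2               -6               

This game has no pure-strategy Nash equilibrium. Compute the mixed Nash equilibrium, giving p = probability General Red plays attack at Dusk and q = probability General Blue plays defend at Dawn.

General Blue's indifference between defend at Dawn and defend at Dusk determines General Red's mixing probability p:
  General Blue's expected payoff from defend at Dawn: p·(-7) + (1−p)·(-2) = -5p - 2
  General Blue's expected payoff from defend at Dusk: p·12 + (1−p)·(-6) = 18p - 6
  -5p - 2 = 18p - 6  ⇒  -23p = -4  ⇒  p = 4/23.
In a mixed equilibrium General Red is indifferent between attack at Dusk and attack at Dawn; this condition fixes q.
  General Red's expected payoff from attack at Dusk: q·7 + (1−q)·(-12) = 19q - 12
  General Red's expected payoff from attack at Dawn: q·2 + (1−q)·6 = -4q + 6
  19q - 12 = -4q + 6  ⇒  23q = 18  ⇒  q = 18/23.

p = 4/23, q = 18/23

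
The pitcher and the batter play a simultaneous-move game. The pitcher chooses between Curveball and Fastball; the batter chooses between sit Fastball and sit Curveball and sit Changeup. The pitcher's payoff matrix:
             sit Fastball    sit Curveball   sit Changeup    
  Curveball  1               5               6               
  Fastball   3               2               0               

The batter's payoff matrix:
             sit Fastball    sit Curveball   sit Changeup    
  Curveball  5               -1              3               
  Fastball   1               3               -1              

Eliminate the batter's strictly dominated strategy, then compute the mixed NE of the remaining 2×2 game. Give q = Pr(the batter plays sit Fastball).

q = 3/5

The batter's strategy sit Changeup is strictly dominated by sit Fastball: 5 > 3 and 1 > -1. Eliminate sit Changeup.
The pitcher's indifference between Curveball and Fastball determines the batter's mixing probability q:
  the pitcher's payoff from Curveball: q·1 + (1−q)·5 = -4q + 5
  the pitcher's payoff from Fastball: q·3 + (1−q)·2 = q + 2
  -4q + 5 = q + 2  ⇒  -5q = -3  ⇒  q = 3/5.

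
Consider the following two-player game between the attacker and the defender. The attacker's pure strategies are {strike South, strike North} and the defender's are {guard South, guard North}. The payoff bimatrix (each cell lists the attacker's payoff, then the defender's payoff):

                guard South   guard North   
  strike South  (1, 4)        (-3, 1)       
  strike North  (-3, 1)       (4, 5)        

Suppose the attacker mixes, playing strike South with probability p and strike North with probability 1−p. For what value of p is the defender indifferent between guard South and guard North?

In a mixed equilibrium the defender is indifferent between guard South and guard North; this condition fixes p.
  the defender's payoff from guard South: p·4 + (1−p)·1 = 3p + 1
  the defender's payoff from guard North: p·1 + (1−p)·5 = -4p + 5
  3p + 1 = -4p + 5  ⇒  7p = 4  ⇒  p = 4/7.

p = 4/7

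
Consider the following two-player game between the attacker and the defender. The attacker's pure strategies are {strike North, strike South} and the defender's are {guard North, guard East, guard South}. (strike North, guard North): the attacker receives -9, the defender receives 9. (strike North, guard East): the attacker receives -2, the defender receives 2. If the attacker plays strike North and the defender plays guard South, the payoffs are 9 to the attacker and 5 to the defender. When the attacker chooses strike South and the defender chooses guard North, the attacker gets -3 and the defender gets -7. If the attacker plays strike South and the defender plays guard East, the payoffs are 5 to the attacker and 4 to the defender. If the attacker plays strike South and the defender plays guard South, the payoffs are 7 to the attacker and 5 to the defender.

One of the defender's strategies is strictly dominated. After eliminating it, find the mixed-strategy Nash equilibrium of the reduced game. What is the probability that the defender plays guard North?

The defender's strategy guard East is strictly dominated by guard South: 5 > 2 and 5 > 4. Eliminate guard East.
For the attacker to be willing to mix, the attacker must be indifferent between strike North and strike South, which pins down the defender's mix.
  the attacker's expected payoff from strike North: q·(-9) + (1−q)·9 = -18q + 9
  the attacker's expected payoff from strike South: q·(-3) + (1−q)·7 = -10q + 7
  -18q + 9 = -10q + 7  ⇒  -8q = -2  ⇒  q = 1/4.

q = 1/4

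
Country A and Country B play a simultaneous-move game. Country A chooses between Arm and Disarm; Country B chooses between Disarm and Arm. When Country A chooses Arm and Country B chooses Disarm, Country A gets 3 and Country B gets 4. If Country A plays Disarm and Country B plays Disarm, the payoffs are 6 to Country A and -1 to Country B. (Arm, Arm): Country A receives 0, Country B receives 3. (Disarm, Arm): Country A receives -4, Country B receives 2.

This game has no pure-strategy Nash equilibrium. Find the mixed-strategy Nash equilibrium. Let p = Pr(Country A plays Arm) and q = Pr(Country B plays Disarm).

Set Country B's expected payoff from Disarm equal to that from Arm:
  Country B's payoff to Disarm: p·4 + (1−p)·(-1) = 5p - 1
  Country B's payoff to Arm: p·3 + (1−p)·2 = p + 2
  5p - 1 = p + 2  ⇒  4p = 3  ⇒  p = 3/4.
In a mixed equilibrium Country A is indifferent between Arm and Disarm; this condition fixes q.
  Country A's payoff to Arm: q·3 + (1−q)·0 = 3q
  Country A's payoff to Disarm: q·6 + (1−q)·(-4) = 10q - 4
  3q = 10q - 4  ⇒  -7q = -4  ⇒  q = 4/7.

p = 3/4, q = 4/7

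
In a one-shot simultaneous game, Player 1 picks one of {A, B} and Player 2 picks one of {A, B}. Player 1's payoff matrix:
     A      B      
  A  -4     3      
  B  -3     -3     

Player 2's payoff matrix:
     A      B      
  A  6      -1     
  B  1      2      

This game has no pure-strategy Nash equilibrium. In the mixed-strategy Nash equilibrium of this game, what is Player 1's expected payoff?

-3

For Player 1 to be willing to mix, Player 1 must be indifferent between A and B, which pins down Player 2's mix.
  Player 1's payoff from A: q·(-4) + (1−q)·3 = -7q + 3
  Player 1's payoff from B: q·(-3) + (1−q)·(-3) = -3
  -7q + 3 = -3  ⇒  -7q = -6  ⇒  q = 6/7.
At equilibrium Player 1 is indifferent across rows, so Player 1's payoff equals the payoff from A: (6/7)·(-4) + (1/7)·3 = -3.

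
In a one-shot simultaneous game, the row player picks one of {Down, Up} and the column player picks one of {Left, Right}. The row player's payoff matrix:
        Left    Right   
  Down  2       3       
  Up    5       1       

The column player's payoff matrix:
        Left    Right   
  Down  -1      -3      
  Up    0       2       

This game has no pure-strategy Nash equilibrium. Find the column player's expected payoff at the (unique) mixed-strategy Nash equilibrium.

In a mixed equilibrium the column player is indifferent between Left and Right; this condition fixes p.
  the column player's payoff to Left: p·(-1) + (1−p)·0 = -p
  the column player's payoff to Right: p·(-3) + (1−p)·2 = -5p + 2
  -p = -5p + 2  ⇒  4p = 2  ⇒  p = 1/2.
At equilibrium the column player is indifferent across columns, so the column player's payoff equals the payoff from Left: (1/2)·(-1) + (1/2)·0 = -1/2.

-1/2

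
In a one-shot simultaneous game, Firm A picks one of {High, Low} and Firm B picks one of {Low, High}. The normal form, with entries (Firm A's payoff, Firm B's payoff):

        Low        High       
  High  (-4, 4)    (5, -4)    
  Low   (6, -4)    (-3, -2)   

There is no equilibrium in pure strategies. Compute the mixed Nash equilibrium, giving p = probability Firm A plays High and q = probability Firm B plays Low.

Firm A's mix must leave Firm B indifferent between Low and High.
  Firm B's expected payoff from Low: p·4 + (1−p)·(-4) = 8p - 4
  Firm B's expected payoff from High: p·(-4) + (1−p)·(-2) = -2p - 2
  8p - 4 = -2p - 2  ⇒  10p = 2  ⇒  p = 1/5.
In a mixed equilibrium Firm A is indifferent between High and Low; this condition fixes q.
  Firm A's payoff from High: q·(-4) + (1−q)·5 = -9q + 5
  Firm A's payoff from Low: q·6 + (1−q)·(-3) = 9q - 3
  -9q + 5 = 9q - 3  ⇒  -18q = -8  ⇒  q = 4/9.

p = 1/5, q = 4/9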